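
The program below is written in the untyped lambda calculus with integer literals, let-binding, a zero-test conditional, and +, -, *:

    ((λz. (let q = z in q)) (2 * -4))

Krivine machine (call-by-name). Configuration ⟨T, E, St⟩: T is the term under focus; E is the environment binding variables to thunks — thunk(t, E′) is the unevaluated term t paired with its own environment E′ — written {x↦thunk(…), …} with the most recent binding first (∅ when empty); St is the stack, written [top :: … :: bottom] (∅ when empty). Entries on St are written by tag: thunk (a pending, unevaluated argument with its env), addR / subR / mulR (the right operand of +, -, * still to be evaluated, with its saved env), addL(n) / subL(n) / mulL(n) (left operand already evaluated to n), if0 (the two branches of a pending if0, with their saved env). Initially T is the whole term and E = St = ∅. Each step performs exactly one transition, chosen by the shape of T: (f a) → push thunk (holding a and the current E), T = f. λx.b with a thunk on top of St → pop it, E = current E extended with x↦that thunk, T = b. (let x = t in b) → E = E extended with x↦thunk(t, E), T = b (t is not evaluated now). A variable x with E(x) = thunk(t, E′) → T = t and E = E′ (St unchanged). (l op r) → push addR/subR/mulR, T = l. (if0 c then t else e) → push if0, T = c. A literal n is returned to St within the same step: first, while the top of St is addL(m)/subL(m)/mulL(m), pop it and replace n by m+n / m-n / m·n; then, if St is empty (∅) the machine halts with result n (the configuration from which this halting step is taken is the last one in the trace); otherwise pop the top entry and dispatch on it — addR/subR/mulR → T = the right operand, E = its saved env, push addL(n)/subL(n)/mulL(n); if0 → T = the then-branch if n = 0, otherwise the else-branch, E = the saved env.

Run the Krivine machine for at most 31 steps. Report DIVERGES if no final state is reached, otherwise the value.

t=0: ⟨T=((λz. (let q = z in q)) (2 * -4)); E=∅; St=∅⟩
t=1: ⟨T=(λz. (let q = z in q)); E=∅; St=[thunk]⟩
t=2: ⟨T=(let q = z in q); E={z↦thunk((2 * -4), ∅)}; St=∅⟩
t=3: ⟨T=q; E={q↦thunk(z, {z↦thunk((2 * -4), ∅)}), z↦thunk((2 * -4), ∅)}; St=∅⟩
t=4: ⟨T=z; E={z↦thunk((2 * -4), ∅)}; St=∅⟩
t=5: ⟨T=(2 * -4); E=∅; St=∅⟩
t=6: ⟨T=2; E=∅; St=[mulR]⟩
t=7: ⟨T=-4; E=∅; St=[mulL(2)]⟩
→ final value -8

Answer: -8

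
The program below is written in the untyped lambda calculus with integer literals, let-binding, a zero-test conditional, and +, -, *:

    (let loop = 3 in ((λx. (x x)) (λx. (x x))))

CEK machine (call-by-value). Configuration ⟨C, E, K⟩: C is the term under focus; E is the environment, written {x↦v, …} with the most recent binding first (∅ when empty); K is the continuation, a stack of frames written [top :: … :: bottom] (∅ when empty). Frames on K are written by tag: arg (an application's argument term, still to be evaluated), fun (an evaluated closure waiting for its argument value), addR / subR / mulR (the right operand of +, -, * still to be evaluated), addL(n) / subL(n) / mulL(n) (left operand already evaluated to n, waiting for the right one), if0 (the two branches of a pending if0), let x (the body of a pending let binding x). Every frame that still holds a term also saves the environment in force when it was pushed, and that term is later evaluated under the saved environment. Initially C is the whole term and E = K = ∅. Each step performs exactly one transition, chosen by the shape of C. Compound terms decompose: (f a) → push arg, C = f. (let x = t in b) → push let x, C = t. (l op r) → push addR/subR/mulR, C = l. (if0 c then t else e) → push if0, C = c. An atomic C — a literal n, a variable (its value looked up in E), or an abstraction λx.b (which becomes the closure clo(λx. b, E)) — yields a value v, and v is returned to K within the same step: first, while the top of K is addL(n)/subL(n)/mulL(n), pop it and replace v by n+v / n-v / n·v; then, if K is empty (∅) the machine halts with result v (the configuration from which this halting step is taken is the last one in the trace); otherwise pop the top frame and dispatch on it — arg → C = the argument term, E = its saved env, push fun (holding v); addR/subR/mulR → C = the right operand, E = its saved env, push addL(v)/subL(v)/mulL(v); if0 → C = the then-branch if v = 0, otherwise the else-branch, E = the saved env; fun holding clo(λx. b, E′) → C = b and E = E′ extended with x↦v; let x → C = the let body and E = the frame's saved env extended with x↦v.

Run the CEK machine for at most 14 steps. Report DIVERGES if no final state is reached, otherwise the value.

t=0: ⟨C=(let loop = 3 in ((λx. (x x)) (λx. (x x)))); E=∅; K=∅⟩
t=1: ⟨C=3; E=∅; K=[let loop]⟩
t=2: ⟨C=((λx. (x x)) (λx. (x x))); E={loop↦3}; K=∅⟩
t=3: ⟨C=(λx. (x x)); E={loop↦3}; K=[arg]⟩
t=4: ⟨C=(λx. (x x)); E={loop↦3}; K=[fun]⟩
t=5: ⟨C=(x x); E={x↦clo(λx. (x x), {loop↦3}), loop↦3}; K=∅⟩
t=6: ⟨C=x; E={x↦clo(λx. (x x), {loop↦3}), loop↦3}; K=[arg]⟩
t=7: ⟨C=x; E={x↦clo(λx. (x x), {loop↦3}), loop↦3}; K=[fun]⟩
… configuration repeats with period 3 (steps 5–7 recur indefinitely) …

Answer: DIVERGES (no final state within 14 steps)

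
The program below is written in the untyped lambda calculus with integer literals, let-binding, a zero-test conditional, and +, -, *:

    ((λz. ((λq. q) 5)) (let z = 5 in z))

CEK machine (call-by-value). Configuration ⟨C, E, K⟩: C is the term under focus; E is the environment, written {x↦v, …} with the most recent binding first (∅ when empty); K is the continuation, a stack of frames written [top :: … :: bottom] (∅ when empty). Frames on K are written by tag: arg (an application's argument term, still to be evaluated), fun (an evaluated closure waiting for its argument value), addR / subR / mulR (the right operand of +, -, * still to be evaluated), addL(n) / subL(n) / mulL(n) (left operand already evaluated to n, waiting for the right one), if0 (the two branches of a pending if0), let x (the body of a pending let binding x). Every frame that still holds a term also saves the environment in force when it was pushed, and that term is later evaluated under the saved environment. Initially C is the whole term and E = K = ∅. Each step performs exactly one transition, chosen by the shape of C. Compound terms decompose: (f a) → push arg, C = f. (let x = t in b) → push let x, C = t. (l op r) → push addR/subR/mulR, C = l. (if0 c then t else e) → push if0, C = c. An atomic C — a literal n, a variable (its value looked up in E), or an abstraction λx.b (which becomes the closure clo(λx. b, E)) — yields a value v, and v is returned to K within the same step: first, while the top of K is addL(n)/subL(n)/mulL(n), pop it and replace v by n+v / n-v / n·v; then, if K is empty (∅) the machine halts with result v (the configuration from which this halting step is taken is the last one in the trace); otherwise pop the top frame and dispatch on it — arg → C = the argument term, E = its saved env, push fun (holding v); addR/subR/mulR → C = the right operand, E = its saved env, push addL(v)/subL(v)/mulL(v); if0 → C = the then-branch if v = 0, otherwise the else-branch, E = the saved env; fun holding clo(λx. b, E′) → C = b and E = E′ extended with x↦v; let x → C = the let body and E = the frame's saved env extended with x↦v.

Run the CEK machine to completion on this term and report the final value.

Answer: 5

Derivation:
[0] <C=((λz. ((λq. q) 5)) (let z = 5 in z)), E=∅, K=∅>
[1] <C=(λz. ((λq. q) 5)), E=∅, K=[arg]>
[2] <C=(let z = 5 in z), E=∅, K=[fun]>
[3] <C=5, E=∅, K=[let z :: fun]>
[4] <C=z, E={z↦5}, K=[fun]>
[5] <C=((λq. q) 5), E={z↦5}, K=∅>
[6] <C=(λq. q), E={z↦5}, K=[arg]>
[7] <C=5, E={z↦5}, K=[fun]>
[8] <C=q, E={q↦5, z↦5}, K=∅>
→ final value 5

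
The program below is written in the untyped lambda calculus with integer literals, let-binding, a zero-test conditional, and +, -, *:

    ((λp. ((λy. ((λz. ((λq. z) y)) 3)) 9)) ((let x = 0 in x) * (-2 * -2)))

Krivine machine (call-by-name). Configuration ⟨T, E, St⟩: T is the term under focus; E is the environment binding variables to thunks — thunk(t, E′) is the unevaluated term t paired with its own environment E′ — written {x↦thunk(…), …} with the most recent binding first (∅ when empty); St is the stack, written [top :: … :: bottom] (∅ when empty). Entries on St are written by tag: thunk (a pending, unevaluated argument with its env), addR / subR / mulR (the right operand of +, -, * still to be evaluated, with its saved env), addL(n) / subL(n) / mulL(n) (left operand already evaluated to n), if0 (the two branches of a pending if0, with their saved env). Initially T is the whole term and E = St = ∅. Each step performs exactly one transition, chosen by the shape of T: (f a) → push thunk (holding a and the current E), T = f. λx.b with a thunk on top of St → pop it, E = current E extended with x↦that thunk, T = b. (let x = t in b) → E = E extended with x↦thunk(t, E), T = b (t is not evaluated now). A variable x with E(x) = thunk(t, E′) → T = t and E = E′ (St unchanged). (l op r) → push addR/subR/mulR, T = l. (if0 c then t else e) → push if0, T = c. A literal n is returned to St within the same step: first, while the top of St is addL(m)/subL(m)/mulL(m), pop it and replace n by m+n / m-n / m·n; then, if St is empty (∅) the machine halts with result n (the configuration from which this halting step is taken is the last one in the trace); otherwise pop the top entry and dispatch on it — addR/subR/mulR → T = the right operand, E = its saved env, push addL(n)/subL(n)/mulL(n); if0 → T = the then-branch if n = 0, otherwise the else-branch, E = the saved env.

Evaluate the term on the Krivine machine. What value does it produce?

step 0: [T=((λp. ((λy. ((λz. ((λq. z) y)) 3)) 9)) ((let x = 0 in x) * (-2 * -2))) | E=∅ | St=∅]
step 1: [T=(λp. ((λy. ((λz. ((λq. z) y)) 3)) 9)) | E=∅ | St=[thunk]]
step 2: [T=((λy. ((λz. ((λq. z) y)) 3)) 9) | E={p↦thunk(((let x = 0 in x) * (-2 * -2)), ∅)} | St=∅]
step 3: [T=(λy. ((λz. ((λq. z) y)) 3)) | E={p↦thunk(((let x = 0 in x) * (-2 * -2)), ∅)} | St=[thunk]]
step 4: [T=((λz. ((λq. z) y)) 3) | E={y↦thunk(9, {p↦thunk(((let x = 0 in x) * (-2 * -2)), ∅)}), p↦thunk(((let x = 0 in x) * (-2 * -2)), ∅)} | St=∅]
step 5: [T=(λz. ((λq. z) y)) | E={y↦thunk(9, {p↦thunk(((let x = 0 in x) * (-2 * -2)), ∅)}), p↦thunk(((let x = 0 in x) * (-2 * -2)), ∅)} | St=[thunk]]
step 6: [T=((λq. z) y) | E={z↦thunk(3, {y↦thunk(9, {p↦thunk(((let x = 0 in x) * (-2 * -2)), ∅)}), p↦thunk(((let x = 0 in x) * (-2 * -2)), ∅)}), y↦thunk(9, {p↦thunk(((let x = 0 in x) * (-2 * -2)), ∅)}), p↦thunk(((let x = 0 in x) * (-2 * -2)), ∅)} | St=∅]
step 7: [T=(λq. z) | E={z↦thunk(3, {y↦thunk(9, {p↦thunk(((let x = 0 in x) * (-2 * -2)), ∅)}), p↦thunk(((let x = 0 in x) * (-2 * -2)), ∅)}), y↦thunk(9, {p↦thunk(((let x = 0 in x) * (-2 * -2)), ∅)}), p↦thunk(((let x = 0 in x) * (-2 * -2)), ∅)} | St=[thunk]]
step 8: [T=z | E={q↦thunk(y, {z↦thunk(3, {y↦thunk(9, {p↦thunk(((let x = 0 in x) * (-2 * -2)), ∅)}), p↦thunk(((let x = 0 in x) * (-2 * -2)), ∅)}), y↦thunk(9, {p↦thunk(((let x = 0 in x) * (-2 * -2)), ∅)}), p↦thunk(((let x = 0 in x) * (-2 * -2)), ∅)}), z↦thunk(3, {y↦thunk(9, {p↦thunk(((let x = 0 in x) * (-2 * -2)), ∅)}), p↦thunk(((let x = 0 in x) * (-2 * -2)), ∅)}), y↦thunk(9, {p↦thunk(((let x = 0 in x) * (-2 * -2)), ∅)}), p↦thunk(((let x = 0 in x) * (-2 * -2)), ∅)} | St=∅]
step 9: [T=3 | E={y↦thunk(9, {p↦thunk(((let x = 0 in x) * (-2 * -2)), ∅)}), p↦thunk(((let x = 0 in x) * (-2 * -2)), ∅)} | St=∅]
→ final value 3

Answer: 3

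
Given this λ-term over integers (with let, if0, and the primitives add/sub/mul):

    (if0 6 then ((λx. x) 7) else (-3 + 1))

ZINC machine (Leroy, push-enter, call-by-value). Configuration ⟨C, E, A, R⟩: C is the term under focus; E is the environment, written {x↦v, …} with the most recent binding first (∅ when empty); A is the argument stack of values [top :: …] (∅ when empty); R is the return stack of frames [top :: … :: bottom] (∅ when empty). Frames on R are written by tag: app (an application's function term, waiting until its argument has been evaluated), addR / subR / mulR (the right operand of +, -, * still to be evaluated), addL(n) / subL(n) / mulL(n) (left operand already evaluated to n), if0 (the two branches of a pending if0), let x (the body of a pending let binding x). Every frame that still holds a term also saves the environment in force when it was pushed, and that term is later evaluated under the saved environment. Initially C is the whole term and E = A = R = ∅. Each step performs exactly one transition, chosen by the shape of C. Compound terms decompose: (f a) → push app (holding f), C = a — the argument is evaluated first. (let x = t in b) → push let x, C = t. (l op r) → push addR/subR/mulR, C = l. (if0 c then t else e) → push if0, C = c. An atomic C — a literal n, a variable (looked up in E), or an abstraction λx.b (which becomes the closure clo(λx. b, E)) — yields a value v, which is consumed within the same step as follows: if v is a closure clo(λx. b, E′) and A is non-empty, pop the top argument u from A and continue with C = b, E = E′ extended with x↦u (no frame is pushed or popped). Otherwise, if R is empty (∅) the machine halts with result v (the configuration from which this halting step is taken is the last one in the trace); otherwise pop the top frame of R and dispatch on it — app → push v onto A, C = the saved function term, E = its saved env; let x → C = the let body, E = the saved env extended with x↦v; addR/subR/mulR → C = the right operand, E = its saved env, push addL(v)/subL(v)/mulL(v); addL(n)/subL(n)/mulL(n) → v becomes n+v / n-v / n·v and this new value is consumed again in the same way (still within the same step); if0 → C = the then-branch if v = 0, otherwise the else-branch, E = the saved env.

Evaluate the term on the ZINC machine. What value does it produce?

Answer: -2

Machine steps:
step 0: [C=(if0 6 then ((λx. x) 7) else (-3 + 1)) | E=∅ | A=∅ | R=∅]
step 1: [C=6 | E=∅ | A=∅ | R=[if0]]
step 2: [C=(-3 + 1) | E=∅ | A=∅ | R=∅]
step 3: [C=-3 | E=∅ | A=∅ | R=[addR]]
step 4: [C=1 | E=∅ | A=∅ | R=[addL(-3)]]
→ final value -2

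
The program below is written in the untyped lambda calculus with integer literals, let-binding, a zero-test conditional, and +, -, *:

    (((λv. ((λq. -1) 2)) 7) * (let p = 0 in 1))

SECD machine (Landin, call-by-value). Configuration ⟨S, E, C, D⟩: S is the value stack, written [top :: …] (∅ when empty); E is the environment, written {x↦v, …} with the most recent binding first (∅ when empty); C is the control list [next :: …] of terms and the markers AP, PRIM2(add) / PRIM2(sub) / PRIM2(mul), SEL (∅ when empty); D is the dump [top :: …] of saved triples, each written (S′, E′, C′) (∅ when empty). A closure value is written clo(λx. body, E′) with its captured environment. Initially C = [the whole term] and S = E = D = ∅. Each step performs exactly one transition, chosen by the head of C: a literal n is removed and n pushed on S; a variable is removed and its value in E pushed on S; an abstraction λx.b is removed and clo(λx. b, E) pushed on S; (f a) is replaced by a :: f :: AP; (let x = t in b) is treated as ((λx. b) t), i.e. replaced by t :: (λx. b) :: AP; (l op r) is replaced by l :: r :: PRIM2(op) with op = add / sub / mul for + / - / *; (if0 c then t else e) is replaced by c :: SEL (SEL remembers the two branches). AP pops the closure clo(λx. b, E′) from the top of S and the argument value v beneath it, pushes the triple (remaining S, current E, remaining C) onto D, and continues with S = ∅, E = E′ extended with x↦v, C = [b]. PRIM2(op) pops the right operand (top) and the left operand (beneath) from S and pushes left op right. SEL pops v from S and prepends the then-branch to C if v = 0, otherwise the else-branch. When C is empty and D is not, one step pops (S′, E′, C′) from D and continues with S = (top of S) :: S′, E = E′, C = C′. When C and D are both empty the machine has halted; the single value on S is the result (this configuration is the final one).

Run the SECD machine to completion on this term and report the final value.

[0] [S=∅ | E=∅ | C=[(((λv. ((λq. -1) 2)) 7) * (let p = 0 in 1))] | D=∅]
[1] [S=∅ | E=∅ | C=[((λv. ((λq. -1) 2)) 7) :: (let p = 0 in 1) :: PRIM2(mul)] | D=∅]
[2] [S=∅ | E=∅ | C=[7 :: (λv. ((λq. -1) 2)) :: AP :: (let p = 0 in 1) :: PRIM2(mul)] | D=∅]
[3] [S=[7] | E=∅ | C=[(λv. ((λq. -1) 2)) :: AP :: (let p = 0 in 1) :: PRIM2(mul)] | D=∅]
[4] [S=[clo(λv. ((λq. -1) 2), ∅) :: 7] | E=∅ | C=[AP :: (let p = 0 in 1) :: PRIM2(mul)] | D=∅]
[5] [S=∅ | E={v↦7} | C=[((λq. -1) 2)] | D=[(∅, ∅, [(let p = 0 in 1) :: PRIM2(mul)])]]
[6] [S=∅ | E={v↦7} | C=[2 :: (λq. -1) :: AP] | D=[(∅, ∅, [(let p = 0 in 1) :: PRIM2(mul)])]]
[7] [S=[2] | E={v↦7} | C=[(λq. -1) :: AP] | D=[(∅, ∅, [(let p = 0 in 1) :: PRIM2(mul)])]]
[8] [S=[clo(λq. -1, {v↦7}) :: 2] | E={v↦7} | C=[AP] | D=[(∅, ∅, [(let p = 0 in 1) :: PRIM2(mul)])]]
[9] [S=∅ | E={q↦2, v↦7} | C=[-1] | D=[(∅, {v↦7}, ∅) :: (∅, ∅, [(let p = 0 in 1) :: PRIM2(mul)])]]
[10] [S=[-1] | E={q↦2, v↦7} | C=∅ | D=[(∅, {v↦7}, ∅) :: (∅, ∅, [(let p = 0 in 1) :: PRIM2(mul)])]]
[11] [S=[-1] | E={v↦7} | C=∅ | D=[(∅, ∅, [(let p = 0 in 1) :: PRIM2(mul)])]]
[12] [S=[-1] | E=∅ | C=[(let p = 0 in 1) :: PRIM2(mul)] | D=∅]
[13] [S=[-1] | E=∅ | C=[0 :: (λp. 1) :: AP :: PRIM2(mul)] | D=∅]
[14] [S=[0 :: -1] | E=∅ | C=[(λp. 1) :: AP :: PRIM2(mul)] | D=∅]
[15] [S=[clo(λp. 1, ∅) :: 0 :: -1] | E=∅ | C=[AP :: PRIM2(mul)] | D=∅]
[16] [S=∅ | E={p↦0} | C=[1] | D=[([-1], ∅, [PRIM2(mul)])]]
[17] [S=[1] | E={p↦0} | C=∅ | D=[([-1], ∅, [PRIM2(mul)])]]
[18] [S=[1 :: -1] | E=∅ | C=[PRIM2(mul)] | D=∅]
[19] [S=[-1] | E=∅ | C=∅ | D=∅]
→ final value -1

Answer: -1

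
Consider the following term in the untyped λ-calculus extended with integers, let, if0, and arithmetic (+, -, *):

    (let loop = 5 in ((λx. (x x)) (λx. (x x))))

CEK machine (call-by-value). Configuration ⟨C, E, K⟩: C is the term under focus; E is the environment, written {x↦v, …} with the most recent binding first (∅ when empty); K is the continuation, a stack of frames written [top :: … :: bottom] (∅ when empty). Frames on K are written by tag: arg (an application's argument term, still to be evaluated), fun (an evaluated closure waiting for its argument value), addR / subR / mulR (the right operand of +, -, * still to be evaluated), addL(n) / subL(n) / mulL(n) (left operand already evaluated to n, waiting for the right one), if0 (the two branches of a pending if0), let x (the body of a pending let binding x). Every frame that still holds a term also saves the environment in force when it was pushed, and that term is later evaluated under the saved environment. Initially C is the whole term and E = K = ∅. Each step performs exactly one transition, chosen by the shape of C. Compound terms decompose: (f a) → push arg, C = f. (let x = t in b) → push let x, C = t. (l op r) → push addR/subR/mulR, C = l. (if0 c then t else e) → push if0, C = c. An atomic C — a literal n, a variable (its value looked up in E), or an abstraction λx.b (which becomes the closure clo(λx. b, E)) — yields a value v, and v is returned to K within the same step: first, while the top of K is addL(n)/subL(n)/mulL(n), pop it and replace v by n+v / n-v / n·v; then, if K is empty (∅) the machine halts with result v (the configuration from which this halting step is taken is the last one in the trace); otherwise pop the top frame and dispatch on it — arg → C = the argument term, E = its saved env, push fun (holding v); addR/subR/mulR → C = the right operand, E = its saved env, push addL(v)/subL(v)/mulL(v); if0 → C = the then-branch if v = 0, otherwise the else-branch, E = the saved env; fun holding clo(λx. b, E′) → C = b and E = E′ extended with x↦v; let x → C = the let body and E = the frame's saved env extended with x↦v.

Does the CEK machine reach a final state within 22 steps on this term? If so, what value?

step 0: ⟨C=(let loop = 5 in ((λx. (x x)) (λx. (x x)))); E=∅; K=∅⟩
step 1: ⟨C=5; E=∅; K=[let loop]⟩
step 2: ⟨C=((λx. (x x)) (λx. (x x))); E={loop↦5}; K=∅⟩
step 3: ⟨C=(λx. (x x)); E={loop↦5}; K=[arg]⟩
step 4: ⟨C=(λx. (x x)); E={loop↦5}; K=[fun]⟩
step 5: ⟨C=(x x); E={x↦clo(λx. (x x), {loop↦5}), loop↦5}; K=∅⟩
step 6: ⟨C=x; E={x↦clo(λx. (x x), {loop↦5}), loop↦5}; K=[arg]⟩
step 7: ⟨C=x; E={x↦clo(λx. (x x), {loop↦5}), loop↦5}; K=[fun]⟩
… configuration repeats with period 3 (steps 5–7 recur indefinitely) …

Answer: DIVERGES (no final state within 22 steps)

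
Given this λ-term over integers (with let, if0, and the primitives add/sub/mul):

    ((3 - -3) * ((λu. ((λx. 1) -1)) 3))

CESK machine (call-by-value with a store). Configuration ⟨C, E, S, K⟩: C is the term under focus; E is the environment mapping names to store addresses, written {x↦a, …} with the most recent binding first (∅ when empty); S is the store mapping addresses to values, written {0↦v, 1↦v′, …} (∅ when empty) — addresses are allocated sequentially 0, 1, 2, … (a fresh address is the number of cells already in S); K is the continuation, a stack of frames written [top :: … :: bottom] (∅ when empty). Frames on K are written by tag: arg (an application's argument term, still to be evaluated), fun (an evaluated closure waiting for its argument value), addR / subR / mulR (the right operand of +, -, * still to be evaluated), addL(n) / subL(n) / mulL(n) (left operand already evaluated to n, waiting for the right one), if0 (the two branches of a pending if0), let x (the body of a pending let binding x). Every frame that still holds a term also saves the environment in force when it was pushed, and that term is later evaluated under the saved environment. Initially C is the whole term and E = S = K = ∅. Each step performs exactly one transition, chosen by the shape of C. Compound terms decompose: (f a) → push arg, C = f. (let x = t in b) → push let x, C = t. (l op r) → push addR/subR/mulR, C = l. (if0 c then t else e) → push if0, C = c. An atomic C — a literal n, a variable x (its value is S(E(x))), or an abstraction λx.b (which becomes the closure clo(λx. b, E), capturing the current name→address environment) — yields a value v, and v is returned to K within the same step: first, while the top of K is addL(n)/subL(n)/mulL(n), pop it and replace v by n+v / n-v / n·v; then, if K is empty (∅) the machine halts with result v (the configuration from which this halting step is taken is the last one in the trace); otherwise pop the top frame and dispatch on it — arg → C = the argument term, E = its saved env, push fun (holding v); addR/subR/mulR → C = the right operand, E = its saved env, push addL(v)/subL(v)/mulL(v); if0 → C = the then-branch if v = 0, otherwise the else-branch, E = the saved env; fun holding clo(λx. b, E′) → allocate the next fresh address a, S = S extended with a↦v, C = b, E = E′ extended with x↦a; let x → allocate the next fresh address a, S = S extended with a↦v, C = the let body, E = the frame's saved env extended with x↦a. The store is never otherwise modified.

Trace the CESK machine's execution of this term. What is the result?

step 0: <C=((3 - -3) * ((λu. ((λx. 1) -1)) 3)), E=∅, S=∅, K=∅>
step 1: <C=(3 - -3), E=∅, S=∅, K=[mulR]>
step 2: <C=3, E=∅, S=∅, K=[subR :: mulR]>
step 3: <C=-3, E=∅, S=∅, K=[subL(3) :: mulR]>
step 4: <C=((λu. ((λx. 1) -1)) 3), E=∅, S=∅, K=[mulL(6)]>
step 5: <C=(λu. ((λx. 1) -1)), E=∅, S=∅, K=[arg :: mulL(6)]>
step 6: <C=3, E=∅, S=∅, K=[fun :: mulL(6)]>
step 7: <C=((λx. 1) -1), E={u↦0}, S={0↦3}, K=[mulL(6)]>
step 8: <C=(λx. 1), E={u↦0}, S={0↦3}, K=[arg :: mulL(6)]>
step 9: <C=-1, E={u↦0}, S={0↦3}, K=[fun :: mulL(6)]>
step 10: <C=1, E={x↦1, u↦0}, S={0↦3, 1↦-1}, K=[mulL(6)]>
→ final value 6

Answer: 6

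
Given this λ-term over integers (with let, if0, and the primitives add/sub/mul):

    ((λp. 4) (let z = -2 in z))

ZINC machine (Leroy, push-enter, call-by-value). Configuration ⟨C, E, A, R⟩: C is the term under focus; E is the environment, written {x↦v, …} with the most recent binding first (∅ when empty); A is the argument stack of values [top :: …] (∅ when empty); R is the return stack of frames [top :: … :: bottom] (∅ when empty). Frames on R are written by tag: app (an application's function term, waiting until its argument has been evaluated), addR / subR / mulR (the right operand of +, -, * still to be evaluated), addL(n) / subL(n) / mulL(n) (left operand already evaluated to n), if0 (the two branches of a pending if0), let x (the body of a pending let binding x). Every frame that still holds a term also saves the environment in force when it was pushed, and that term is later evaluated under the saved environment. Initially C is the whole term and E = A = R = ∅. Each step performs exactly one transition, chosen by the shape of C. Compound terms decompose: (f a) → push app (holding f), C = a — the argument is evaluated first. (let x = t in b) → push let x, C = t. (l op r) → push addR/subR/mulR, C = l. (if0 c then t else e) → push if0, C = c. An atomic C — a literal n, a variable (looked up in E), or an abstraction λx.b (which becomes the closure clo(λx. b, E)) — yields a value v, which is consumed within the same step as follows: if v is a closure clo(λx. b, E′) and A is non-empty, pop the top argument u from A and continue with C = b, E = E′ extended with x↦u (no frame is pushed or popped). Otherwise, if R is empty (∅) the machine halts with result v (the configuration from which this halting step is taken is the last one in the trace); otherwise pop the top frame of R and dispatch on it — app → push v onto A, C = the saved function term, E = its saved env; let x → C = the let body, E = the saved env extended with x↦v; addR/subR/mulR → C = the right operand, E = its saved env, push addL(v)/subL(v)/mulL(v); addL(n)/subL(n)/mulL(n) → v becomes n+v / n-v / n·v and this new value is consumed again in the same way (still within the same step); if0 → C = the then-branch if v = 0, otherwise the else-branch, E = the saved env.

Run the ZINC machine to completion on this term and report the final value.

[0] <C=((λp. 4) (let z = -2 in z)), E=∅, A=∅, R=∅>
[1] <C=(let z = -2 in z), E=∅, A=∅, R=[app]>
[2] <C=-2, E=∅, A=∅, R=[let z :: app]>
[3] <C=z, E={z↦-2}, A=∅, R=[app]>
[4] <C=(λp. 4), E=∅, A=[-2], R=∅>
[5] <C=4, E={p↦-2}, A=∅, R=∅>
→ final value 4

Answer: 4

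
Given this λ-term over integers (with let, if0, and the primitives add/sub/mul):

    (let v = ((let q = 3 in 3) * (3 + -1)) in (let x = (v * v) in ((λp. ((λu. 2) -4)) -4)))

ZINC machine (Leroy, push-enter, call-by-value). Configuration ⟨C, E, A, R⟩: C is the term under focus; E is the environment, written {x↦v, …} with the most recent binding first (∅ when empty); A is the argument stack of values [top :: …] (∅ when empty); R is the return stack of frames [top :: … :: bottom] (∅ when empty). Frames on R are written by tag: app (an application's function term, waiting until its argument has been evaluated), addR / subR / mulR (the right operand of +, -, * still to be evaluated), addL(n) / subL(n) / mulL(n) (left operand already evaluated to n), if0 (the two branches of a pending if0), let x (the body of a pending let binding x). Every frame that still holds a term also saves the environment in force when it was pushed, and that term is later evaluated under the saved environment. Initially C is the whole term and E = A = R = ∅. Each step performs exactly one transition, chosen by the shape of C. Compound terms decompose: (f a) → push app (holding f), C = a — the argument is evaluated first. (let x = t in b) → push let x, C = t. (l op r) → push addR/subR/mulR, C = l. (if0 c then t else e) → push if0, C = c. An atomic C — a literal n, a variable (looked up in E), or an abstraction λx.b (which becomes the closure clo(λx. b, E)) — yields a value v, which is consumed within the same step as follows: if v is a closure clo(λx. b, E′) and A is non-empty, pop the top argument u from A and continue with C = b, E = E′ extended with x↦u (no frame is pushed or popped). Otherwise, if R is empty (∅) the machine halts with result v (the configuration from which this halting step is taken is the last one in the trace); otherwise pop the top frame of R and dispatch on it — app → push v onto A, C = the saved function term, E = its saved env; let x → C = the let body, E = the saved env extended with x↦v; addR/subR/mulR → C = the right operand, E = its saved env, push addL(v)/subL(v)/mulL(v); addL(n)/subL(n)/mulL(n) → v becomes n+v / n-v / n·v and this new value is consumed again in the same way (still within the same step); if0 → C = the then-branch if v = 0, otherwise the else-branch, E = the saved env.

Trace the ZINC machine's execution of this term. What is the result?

Answer: 2

Machine steps:
t=0: [C=(let v = ((let q = 3 in 3) * (3 + -1)) in (let x = (v * v) in ((λp. ((λu. 2) -4)) -4))) | E=∅ | A=∅ | R=∅]
t=1: [C=((let q = 3 in 3) * (3 + -1)) | E=∅ | A=∅ | R=[let v]]
t=2: [C=(let q = 3 in 3) | E=∅ | A=∅ | R=[mulR :: let v]]
t=3: [C=3 | E=∅ | A=∅ | R=[let q :: mulR :: let v]]
t=4: [C=3 | E={q↦3} | A=∅ | R=[mulR :: let v]]
t=5: [C=(3 + -1) | E=∅ | A=∅ | R=[mulL(3) :: let v]]
t=6: [C=3 | E=∅ | A=∅ | R=[addR :: mulL(3) :: let v]]
t=7: [C=-1 | E=∅ | A=∅ | R=[addL(3) :: mulL(3) :: let v]]
t=8: [C=(let x = (v * v) in ((λp. ((λu. 2) -4)) -4)) | E={v↦6} | A=∅ | R=∅]
t=9: [C=(v * v) | E={v↦6} | A=∅ | R=[let x]]
t=10: [C=v | E={v↦6} | A=∅ | R=[mulR :: let x]]
t=11: [C=v | E={v↦6} | A=∅ | R=[mulL(6) :: let x]]
t=12: [C=((λp. ((λu. 2) -4)) -4) | E={x↦36, v↦6} | A=∅ | R=∅]
t=13: [C=-4 | E={x↦36, v↦6} | A=∅ | R=[app]]
t=14: [C=(λp. ((λu. 2) -4)) | E={x↦36, v↦6} | A=[-4] | R=∅]
t=15: [C=((λu. 2) -4) | E={p↦-4, x↦36, v↦6} | A=∅ | R=∅]
t=16: [C=-4 | E={p↦-4, x↦36, v↦6} | A=∅ | R=[app]]
t=17: [C=(λu. 2) | E={p↦-4, x↦36, v↦6} | A=[-4] | R=∅]
t=18: [C=2 | E={u↦-4, p↦-4, x↦36, v↦6} | A=∅ | R=∅]
→ final value 2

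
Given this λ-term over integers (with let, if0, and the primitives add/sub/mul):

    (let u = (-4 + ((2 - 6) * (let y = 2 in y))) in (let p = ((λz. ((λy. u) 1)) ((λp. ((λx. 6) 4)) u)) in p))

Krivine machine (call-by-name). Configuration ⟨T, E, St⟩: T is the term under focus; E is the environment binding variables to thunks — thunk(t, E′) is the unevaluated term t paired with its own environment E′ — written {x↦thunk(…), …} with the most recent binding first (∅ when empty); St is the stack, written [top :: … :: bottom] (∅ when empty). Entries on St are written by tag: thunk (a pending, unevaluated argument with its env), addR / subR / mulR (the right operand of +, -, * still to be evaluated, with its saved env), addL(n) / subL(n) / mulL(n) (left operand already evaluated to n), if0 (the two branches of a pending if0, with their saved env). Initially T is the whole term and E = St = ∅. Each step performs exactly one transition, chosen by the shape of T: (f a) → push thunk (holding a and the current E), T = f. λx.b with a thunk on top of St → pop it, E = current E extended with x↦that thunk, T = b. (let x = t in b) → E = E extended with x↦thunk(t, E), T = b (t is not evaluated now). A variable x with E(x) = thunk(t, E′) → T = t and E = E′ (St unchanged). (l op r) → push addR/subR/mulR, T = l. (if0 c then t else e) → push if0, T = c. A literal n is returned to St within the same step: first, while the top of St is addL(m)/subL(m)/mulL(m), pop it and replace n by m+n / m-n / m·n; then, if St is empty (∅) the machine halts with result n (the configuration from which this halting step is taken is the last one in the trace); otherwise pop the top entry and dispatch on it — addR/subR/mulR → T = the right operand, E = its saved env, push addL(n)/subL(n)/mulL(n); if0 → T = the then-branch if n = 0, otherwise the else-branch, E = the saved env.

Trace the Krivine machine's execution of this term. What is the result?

Answer: -12

Execution trace:
step 0: ⟨T=(let u = (-4 + ((2 - 6) * (let y = 2 in y))) in (let p = ((λz. ((λy. u) 1)) ((λp. ((λx. 6) 4)) u)) in p)); E=∅; St=∅⟩
step 1: ⟨T=(let p = ((λz. ((λy. u) 1)) ((λp. ((λx. 6) 4)) u)) in p); E={u↦thunk((-4 + ((2 - 6) * (let y = 2 in y))), ∅)}; St=∅⟩
step 2: ⟨T=p; E={p↦thunk(((λz. ((λy. u) 1)) ((λp. ((λx. 6) 4)) u)), {u↦thunk((-4 + ((2 - 6) * (let y = 2 in y))), ∅)}), u↦thunk((-4 + ((2 - 6) * (let y = 2 in y))), ∅)}; St=∅⟩
step 3: ⟨T=((λz. ((λy. u) 1)) ((λp. ((λx. 6) 4)) u)); E={u↦thunk((-4 + ((2 - 6) * (let y = 2 in y))), ∅)}; St=∅⟩
step 4: ⟨T=(λz. ((λy. u) 1)); E={u↦thunk((-4 + ((2 - 6) * (let y = 2 in y))), ∅)}; St=[thunk]⟩
step 5: ⟨T=((λy. u) 1); E={z↦thunk(((λp. ((λx. 6) 4)) u), {u↦thunk((-4 + ((2 - 6) * (let y = 2 in y))), ∅)}), u↦thunk((-4 + ((2 - 6) * (let y = 2 in y))), ∅)}; St=∅⟩
step 6: ⟨T=(λy. u); E={z↦thunk(((λp. ((λx. 6) 4)) u), {u↦thunk((-4 + ((2 - 6) * (let y = 2 in y))), ∅)}), u↦thunk((-4 + ((2 - 6) * (let y = 2 in y))), ∅)}; St=[thunk]⟩
step 7: ⟨T=u; E={y↦thunk(1, {z↦thunk(((λp. ((λx. 6) 4)) u), {u↦thunk((-4 + ((2 - 6) * (let y = 2 in y))), ∅)}), u↦thunk((-4 + ((2 - 6) * (let y = 2 in y))), ∅)}), z↦thunk(((λp. ((λx. 6) 4)) u), {u↦thunk((-4 + ((2 - 6) * (let y = 2 in y))), ∅)}), u↦thunk((-4 + ((2 - 6) * (let y = 2 in y))), ∅)}; St=∅⟩
step 8: ⟨T=(-4 + ((2 - 6) * (let y = 2 in y))); E=∅; St=∅⟩
step 9: ⟨T=-4; E=∅; St=[addR]⟩
step 10: ⟨T=((2 - 6) * (let y = 2 in y)); E=∅; St=[addL(-4)]⟩
step 11: ⟨T=(2 - 6); E=∅; St=[mulR :: addL(-4)]⟩
step 12: ⟨T=2; E=∅; St=[subR :: mulR :: addL(-4)]⟩
step 13: ⟨T=6; E=∅; St=[subL(2) :: mulR :: addL(-4)]⟩
step 14: ⟨T=(let y = 2 in y); E=∅; St=[mulL(-4) :: addL(-4)]⟩
step 15: ⟨T=y; E={y↦thunk(2, ∅)}; St=[mulL(-4) :: addL(-4)]⟩
step 16: ⟨T=2; E=∅; St=[mulL(-4) :: addL(-4)]⟩
→ final value -12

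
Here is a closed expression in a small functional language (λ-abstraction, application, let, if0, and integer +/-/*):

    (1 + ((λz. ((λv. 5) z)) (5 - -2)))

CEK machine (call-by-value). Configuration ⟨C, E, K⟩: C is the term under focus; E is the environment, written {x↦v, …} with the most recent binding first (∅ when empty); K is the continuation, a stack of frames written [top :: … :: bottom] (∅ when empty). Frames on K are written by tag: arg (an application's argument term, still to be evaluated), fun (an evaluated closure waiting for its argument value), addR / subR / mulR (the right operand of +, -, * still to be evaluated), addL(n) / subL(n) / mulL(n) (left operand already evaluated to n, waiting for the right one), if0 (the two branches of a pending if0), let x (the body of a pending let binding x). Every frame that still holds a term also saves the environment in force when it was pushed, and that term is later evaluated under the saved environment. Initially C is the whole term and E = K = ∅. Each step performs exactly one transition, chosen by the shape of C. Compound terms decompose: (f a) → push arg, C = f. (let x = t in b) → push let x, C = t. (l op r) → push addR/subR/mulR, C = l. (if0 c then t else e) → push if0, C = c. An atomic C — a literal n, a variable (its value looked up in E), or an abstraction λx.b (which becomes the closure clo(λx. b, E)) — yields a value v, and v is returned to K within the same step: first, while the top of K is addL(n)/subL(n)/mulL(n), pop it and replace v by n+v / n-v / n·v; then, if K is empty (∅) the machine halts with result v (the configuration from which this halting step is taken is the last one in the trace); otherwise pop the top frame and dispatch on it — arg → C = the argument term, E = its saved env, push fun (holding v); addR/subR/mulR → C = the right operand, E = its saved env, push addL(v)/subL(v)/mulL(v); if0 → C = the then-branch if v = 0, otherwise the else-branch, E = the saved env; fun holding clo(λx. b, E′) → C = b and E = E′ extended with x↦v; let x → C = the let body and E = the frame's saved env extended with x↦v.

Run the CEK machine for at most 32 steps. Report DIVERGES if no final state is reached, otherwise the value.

step 0: ⟨C=(1 + ((λz. ((λv. 5) z)) (5 - -2))); E=∅; K=∅⟩
step 1: ⟨C=1; E=∅; K=[addR]⟩
step 2: ⟨C=((λz. ((λv. 5) z)) (5 - -2)); E=∅; K=[addL(1)]⟩
step 3: ⟨C=(λz. ((λv. 5) z)); E=∅; K=[arg :: addL(1)]⟩
step 4: ⟨C=(5 - -2); E=∅; K=[fun :: addL(1)]⟩
step 5: ⟨C=5; E=∅; K=[subR :: fun :: addL(1)]⟩
step 6: ⟨C=-2; E=∅; K=[subL(5) :: fun :: addL(1)]⟩
step 7: ⟨C=((λv. 5) z); E={z↦7}; K=[addL(1)]⟩
step 8: ⟨C=(λv. 5); E={z↦7}; K=[arg :: addL(1)]⟩
step 9: ⟨C=z; E={z↦7}; K=[fun :: addL(1)]⟩
step 10: ⟨C=5; E={v↦7, z↦7}; K=[addL(1)]⟩
→ final value 6

Answer: 6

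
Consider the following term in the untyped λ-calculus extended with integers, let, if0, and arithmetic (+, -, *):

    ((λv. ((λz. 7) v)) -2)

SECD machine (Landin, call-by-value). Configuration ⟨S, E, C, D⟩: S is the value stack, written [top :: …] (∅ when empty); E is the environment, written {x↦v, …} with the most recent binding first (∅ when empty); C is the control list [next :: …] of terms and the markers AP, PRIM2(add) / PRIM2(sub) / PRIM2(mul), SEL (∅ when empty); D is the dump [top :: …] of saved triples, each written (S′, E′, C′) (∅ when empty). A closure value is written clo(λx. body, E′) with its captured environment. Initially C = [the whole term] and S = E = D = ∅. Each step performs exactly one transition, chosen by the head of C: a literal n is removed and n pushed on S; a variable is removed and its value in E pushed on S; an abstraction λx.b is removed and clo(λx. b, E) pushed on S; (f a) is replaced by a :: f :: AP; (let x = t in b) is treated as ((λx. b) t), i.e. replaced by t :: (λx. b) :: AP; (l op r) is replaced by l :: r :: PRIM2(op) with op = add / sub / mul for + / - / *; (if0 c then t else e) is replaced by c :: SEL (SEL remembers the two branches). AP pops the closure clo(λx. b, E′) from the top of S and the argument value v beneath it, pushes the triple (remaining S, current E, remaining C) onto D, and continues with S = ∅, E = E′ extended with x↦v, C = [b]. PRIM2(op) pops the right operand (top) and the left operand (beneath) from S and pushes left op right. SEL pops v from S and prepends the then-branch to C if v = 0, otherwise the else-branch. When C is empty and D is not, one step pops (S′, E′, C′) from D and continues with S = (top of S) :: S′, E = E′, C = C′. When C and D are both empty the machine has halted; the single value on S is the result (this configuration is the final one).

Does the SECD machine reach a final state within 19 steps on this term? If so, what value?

[0] <S=∅, E=∅, C=[((λv. ((λz. 7) v)) -2)], D=∅>
[1] <S=∅, E=∅, C=[-2 :: (λv. ((λz. 7) v)) :: AP], D=∅>
[2] <S=[-2], E=∅, C=[(λv. ((λz. 7) v)) :: AP], D=∅>
[3] <S=[clo(λv. ((λz. 7) v), ∅) :: -2], E=∅, C=[AP], D=∅>
[4] <S=∅, E={v↦-2}, C=[((λz. 7) v)], D=[(∅, ∅, ∅)]>
[5] <S=∅, E={v↦-2}, C=[v :: (λz. 7) :: AP], D=[(∅, ∅, ∅)]>
[6] <S=[-2], E={v↦-2}, C=[(λz. 7) :: AP], D=[(∅, ∅, ∅)]>
[7] <S=[clo(λz. 7, {v↦-2}) :: -2], E={v↦-2}, C=[AP], D=[(∅, ∅, ∅)]>
[8] <S=∅, E={z↦-2, v↦-2}, C=[7], D=[(∅, {v↦-2}, ∅) :: (∅, ∅, ∅)]>
[9] <S=[7], E={z↦-2, v↦-2}, C=∅, D=[(∅, {v↦-2}, ∅) :: (∅, ∅, ∅)]>
[10] <S=[7], E={v↦-2}, C=∅, D=[(∅, ∅, ∅)]>
[11] <S=[7], E=∅, C=∅, D=∅>
→ final value 7

Answer: 7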